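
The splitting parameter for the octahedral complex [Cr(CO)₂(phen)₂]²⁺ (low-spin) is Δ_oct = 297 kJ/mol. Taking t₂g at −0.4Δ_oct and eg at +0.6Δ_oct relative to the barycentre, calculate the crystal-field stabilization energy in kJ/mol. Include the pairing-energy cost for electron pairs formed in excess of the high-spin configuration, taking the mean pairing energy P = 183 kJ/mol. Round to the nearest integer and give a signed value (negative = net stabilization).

Ligand charges: 2×(+0) from CO and 2×(+0) from phen sum to +0; with overall charge +2, Cr is +2.
Cr is in group 6, so Cr²⁺ is d⁴ (6 − 2 = 4).
The d⁴ electrons fill as t₂g⁴ eg⁰.
Orbital CFSE = 4(-0.4) + 0(0.6) = -1.6Δ_oct = -1.6 × 297 = -475 kJ/mol.
Relative to high-spin t₂g³ eg¹ (0 paired), the low-spin configuration has 1 additional pair, contributing +1 × 183 = +183 kJ/mol.
Overall CFSE = -475 + 183 = -292 kJ/mol.

-292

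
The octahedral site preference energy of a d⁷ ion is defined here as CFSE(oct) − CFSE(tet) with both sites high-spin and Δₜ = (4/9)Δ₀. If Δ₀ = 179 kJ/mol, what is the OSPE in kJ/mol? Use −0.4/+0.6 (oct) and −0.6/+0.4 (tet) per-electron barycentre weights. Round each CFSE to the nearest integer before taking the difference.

Octahedral (high-spin): t₂g⁵ eg², CFSE = 5(−0.4) + 2(+0.6) = -0.8Δ₀ = -0.8 × 179 = -143 kJ/mol.
Tetrahedral e⁴ t₂³ gives -1.2Δₜ = -1.2 × (4/9) × 179 = -95 kJ/mol.
OSPE = -143 − (-95) = -48 kJ/mol.

-48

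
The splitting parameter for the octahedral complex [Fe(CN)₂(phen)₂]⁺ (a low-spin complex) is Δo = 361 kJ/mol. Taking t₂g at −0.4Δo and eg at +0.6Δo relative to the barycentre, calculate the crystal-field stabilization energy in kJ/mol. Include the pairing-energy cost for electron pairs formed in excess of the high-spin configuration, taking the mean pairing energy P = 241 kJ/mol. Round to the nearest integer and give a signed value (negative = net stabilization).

-240

Ligand charges: 2×(-1) from CN⁻ and 2×(+0) from phen sum to -2; with overall charge +1, Fe is +3.
Fe sits in group 8; removing 3 electrons leaves Fe³⁺ with 8 − 3 = 5 d electrons.
Configuration: t₂g⁵ eg⁰.
Orbital CFSE = 5(-0.4) + 0(0.6) = -2.0Δo = -2.0 × 361 = -722 kJ/mol.
Pairing penalty: 2 pairs vs 0 in the high-spin reference → 2 extra × P = 482 kJ/mol.
Combining: -722 + 482 = -240 kJ/mol.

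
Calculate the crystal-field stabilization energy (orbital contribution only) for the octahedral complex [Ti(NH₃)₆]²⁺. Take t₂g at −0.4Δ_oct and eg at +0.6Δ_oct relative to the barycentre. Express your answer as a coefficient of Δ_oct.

-0.8 Δ_oct

NH₃ is neutral, so the +2 overall charge sits on Ti: oxidation state +2.
Ti is in group 4, so Ti²⁺ is d² (4 − 2 = 2).
Configuration: t₂g² eg⁰.
CFSE = 2(-0.4Δ_oct) + 0(0.6Δ_oct) = -0.8Δ_oct + 0.0Δ_oct = -0.8Δ_oct.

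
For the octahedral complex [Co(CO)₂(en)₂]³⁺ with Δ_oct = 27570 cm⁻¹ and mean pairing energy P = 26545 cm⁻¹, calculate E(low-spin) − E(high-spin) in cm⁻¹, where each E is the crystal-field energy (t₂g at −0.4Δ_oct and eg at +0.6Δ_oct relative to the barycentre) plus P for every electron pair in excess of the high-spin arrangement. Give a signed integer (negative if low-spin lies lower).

-2050

Ligand charges: 2×(+0) from CO and 2×(+0) from en sum to +0; with overall charge +3, Co is +3.
Co is in group 9, so Co³⁺ is d⁶ (9 − 3 = 6).
In the high-spin limit (t₂g⁴ eg²) the orbital term is -0.4Δ_oct = -11028 cm⁻¹, with no excess pairing.
For low-spin the configuration is t₂g⁶ eg⁰: orbital energy -2.4 × 27570 = -66168 cm⁻¹, and 2 additional pairs relative to high-spin add 53090 cm⁻¹, giving -13078 cm⁻¹.
E(LS) − E(HS) = -13078 − (-11028) = -2050 cm⁻¹.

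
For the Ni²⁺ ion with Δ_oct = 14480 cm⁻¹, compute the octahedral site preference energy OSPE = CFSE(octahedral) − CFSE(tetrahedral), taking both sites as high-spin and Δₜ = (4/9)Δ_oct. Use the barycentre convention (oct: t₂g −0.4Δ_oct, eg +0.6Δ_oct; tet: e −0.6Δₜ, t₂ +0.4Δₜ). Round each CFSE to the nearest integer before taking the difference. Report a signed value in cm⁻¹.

Ni²⁺: group 10, so d-count = 10 − 2 = 8.
Octahedral (high-spin): t2g^6 e_g^2, CFSE = 6(−0.4) + 2(+0.6) = -1.2Δ_oct = -1.2 × 14480 = -17376 cm⁻¹.
In a tetrahedral site the filling is e^4 t2^4: CFSE(tet) = -0.8Δₜ = -0.8 × (4/9)(14480) = -5148 cm⁻¹.
OSPE = CFSE(oct) − CFSE(tet) = -17376 − (-5148) = -12228 cm⁻¹.

-12228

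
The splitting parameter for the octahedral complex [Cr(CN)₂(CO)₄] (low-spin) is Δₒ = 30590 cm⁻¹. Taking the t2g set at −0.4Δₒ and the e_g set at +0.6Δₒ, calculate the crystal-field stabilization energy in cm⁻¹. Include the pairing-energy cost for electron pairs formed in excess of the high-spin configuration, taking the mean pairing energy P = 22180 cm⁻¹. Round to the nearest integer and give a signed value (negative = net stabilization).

-26764

Ligand charges: 2×(-1) from CN⁻ and 4×(+0) from CO sum to -2; with overall charge +0, Cr is +2.
Group 6 minus oxidation state +2 gives a d⁴ configuration for Cr²⁺.
The d⁴ electrons fill as t2g^4 e_g^0.
CFSE(orbital) = 4×(-0.4Δₒ) + 0×(0.6Δₒ) = -1.6Δₒ; with Δₒ = 30590 cm⁻¹ that is -48944 cm⁻¹.
Pairing penalty: 1 pair vs 0 in the high-spin reference → 1 extra × P = 22180 cm⁻¹.
Overall CFSE = -48944 + 22180 = -26764 cm⁻¹.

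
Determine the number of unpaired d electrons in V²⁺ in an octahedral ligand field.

V is in group 5, so V²⁺ is d³ (5 − 2 = 3).
Configuration: t2g^3 e_g^0, giving 3 unpaired electrons.

3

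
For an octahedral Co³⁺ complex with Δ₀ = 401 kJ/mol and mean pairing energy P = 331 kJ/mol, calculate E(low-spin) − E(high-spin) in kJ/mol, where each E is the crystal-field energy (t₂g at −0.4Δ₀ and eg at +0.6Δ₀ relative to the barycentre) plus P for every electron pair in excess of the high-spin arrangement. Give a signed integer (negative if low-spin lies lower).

Co is in group 9, so Co³⁺ is d⁶ (9 − 3 = 6).
High-spin: t₂g⁴ eg², CFSE = -0.4Δ₀ = -160 kJ/mol.
Low-spin t₂g⁶ eg⁰ gives -2.4Δ₀ = -962 kJ/mol, but forming 2 extra pairs costs 2P = 662 kJ/mol, so E(LS) = -962 + 662 = -300 kJ/mol.
The difference is -300 − (-160) = -140 kJ/mol, so low-spin lies lower.

-140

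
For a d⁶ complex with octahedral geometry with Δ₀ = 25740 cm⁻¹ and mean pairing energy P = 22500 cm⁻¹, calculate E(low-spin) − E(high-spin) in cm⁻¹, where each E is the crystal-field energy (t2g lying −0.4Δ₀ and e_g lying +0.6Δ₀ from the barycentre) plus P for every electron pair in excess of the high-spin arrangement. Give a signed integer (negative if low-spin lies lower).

-6480

High-spin d⁶ fills as t2g^4 e_g^2 with CFSE 4(−0.4) + 2(+0.6) = -0.4Δ₀ = -10296 cm⁻¹.
Low-spin t2g^6 e_g^0 gives -2.4Δ₀ = -61776 cm⁻¹, but forming 2 extra pairs costs 2P = 45000 cm⁻¹, so E(LS) = -61776 + 45000 = -16776 cm⁻¹.
E(LS) − E(HS) = -16776 − (-10296) = -6480 cm⁻¹.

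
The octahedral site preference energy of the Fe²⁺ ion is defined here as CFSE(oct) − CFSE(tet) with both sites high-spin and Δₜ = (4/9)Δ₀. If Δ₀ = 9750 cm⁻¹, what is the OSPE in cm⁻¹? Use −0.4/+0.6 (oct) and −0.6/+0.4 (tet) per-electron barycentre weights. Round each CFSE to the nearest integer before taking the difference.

Fe²⁺: group 8, so d-count = 8 − 2 = 6.
In an octahedral site d⁶ (HS) is t₂g⁴ eg², giving CFSE(oct) = -0.4Δ₀ = -3900 cm⁻¹.
In a tetrahedral site the filling is e³ t₂³: CFSE(tet) = -0.6Δₜ = -0.6 × (4/9)(9750) = -2600 cm⁻¹.
OSPE = -3900 − (-2600) = -1300 cm⁻¹.

-1300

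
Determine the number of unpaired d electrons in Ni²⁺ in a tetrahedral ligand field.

Group 10 minus oxidation state +2 gives a d⁸ configuration for Ni²⁺.
Tetrahedral splitting is small, so the complex is high-spin.
Configuration: e⁴ t₂⁴, giving 2 unpaired electrons.

2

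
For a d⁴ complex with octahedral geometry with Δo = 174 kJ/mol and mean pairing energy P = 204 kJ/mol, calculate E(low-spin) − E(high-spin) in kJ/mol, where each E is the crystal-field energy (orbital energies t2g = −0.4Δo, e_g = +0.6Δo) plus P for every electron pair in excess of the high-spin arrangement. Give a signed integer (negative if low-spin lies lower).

30

High-spin: t2g^3 e_g^1, CFSE = -0.6Δo = -104 kJ/mol.
Low-spin: t2g^4 e_g^0, orbital CFSE = -1.6Δo = -278 kJ/mol; plus 1 excess pair × P = +204 kJ/mol; total -74 kJ/mol.
E(LS) − E(HS) = -74 − (-104) = 30 kJ/mol.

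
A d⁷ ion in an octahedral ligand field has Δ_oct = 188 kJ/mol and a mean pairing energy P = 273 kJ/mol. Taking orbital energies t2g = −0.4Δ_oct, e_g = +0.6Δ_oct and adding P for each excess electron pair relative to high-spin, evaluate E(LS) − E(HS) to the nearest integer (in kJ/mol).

85

In the high-spin limit (t2g^5 e_g^2) the orbital term is -0.8Δ_oct = -150 kJ/mol, with no excess pairing.
For low-spin the configuration is t2g^6 e_g^1: orbital energy -1.8 × 188 = -338 kJ/mol, and 1 additional pair relative to high-spin adds 273 kJ/mol, giving -65 kJ/mol.
Thus E(LS) − E(HS) = 85 kJ/mol.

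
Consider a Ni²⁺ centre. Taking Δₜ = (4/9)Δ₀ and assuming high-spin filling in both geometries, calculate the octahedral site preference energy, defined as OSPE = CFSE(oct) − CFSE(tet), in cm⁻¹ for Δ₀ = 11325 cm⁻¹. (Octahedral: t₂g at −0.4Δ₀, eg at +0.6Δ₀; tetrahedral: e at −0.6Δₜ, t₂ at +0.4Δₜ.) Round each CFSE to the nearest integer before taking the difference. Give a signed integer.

-9563

Ni sits in group 10; removing 2 electrons leaves Ni²⁺ with 10 − 2 = 8 d electrons.
Octahedral (high-spin): t₂g⁶ eg², CFSE = 6(−0.4) + 2(+0.6) = -1.2Δ₀ = -1.2 × 11325 = -13590 cm⁻¹.
Tetrahedral: e⁴ t₂⁴, CFSE = 4(−0.6) + 4(+0.4) = -0.8Δₜ = -0.8 × (4/9) × 11325 = -4027 cm⁻¹.
OSPE = -13590 − (-4027) = -9563 cm⁻¹.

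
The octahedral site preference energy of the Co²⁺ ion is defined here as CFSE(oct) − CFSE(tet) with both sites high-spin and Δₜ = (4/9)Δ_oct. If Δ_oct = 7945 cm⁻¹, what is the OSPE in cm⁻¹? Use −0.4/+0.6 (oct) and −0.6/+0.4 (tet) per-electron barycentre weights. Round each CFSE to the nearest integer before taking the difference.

Co sits in group 9; removing 2 electrons leaves Co²⁺ with 9 − 2 = 7 d electrons.
Octahedral (high-spin): t2g^5 e_g^2, CFSE = 5(−0.4) + 2(+0.6) = -0.8Δ_oct = -0.8 × 7945 = -6356 cm⁻¹.
In a tetrahedral site the filling is e^4 t2^3: CFSE(tet) = -1.2Δₜ = -1.2 × (4/9)(7945) = -4237 cm⁻¹.
OSPE = CFSE(oct) − CFSE(tet) = -6356 − (-4237) = -2119 cm⁻¹.

-2119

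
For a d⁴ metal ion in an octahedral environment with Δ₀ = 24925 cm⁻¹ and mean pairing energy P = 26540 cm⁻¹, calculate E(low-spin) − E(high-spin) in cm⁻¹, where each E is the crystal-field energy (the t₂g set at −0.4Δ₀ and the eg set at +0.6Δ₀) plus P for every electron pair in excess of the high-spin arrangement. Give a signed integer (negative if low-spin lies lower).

1615

High-spin d⁴ fills as t₂g³ eg¹ with CFSE 3(−0.4) + 1(+0.6) = -0.6Δ₀ = -14955 cm⁻¹.
Low-spin t₂g⁴ eg⁰ gives -1.6Δ₀ = -39880 cm⁻¹, but forming 1 extra pair costs 1P = 26540 cm⁻¹, so E(LS) = -39880 + 26540 = -13340 cm⁻¹.
Thus E(LS) − E(HS) = 1615 cm⁻¹.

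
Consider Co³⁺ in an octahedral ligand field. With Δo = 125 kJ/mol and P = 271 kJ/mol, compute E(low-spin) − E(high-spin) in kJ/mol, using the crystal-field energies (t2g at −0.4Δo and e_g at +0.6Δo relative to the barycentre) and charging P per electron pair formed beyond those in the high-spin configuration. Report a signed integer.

292

Co³⁺: group 9, so d-count = 9 − 3 = 6.
High-spin: t2g^4 e_g^2, CFSE = -0.4Δo = -50 kJ/mol.
Low-spin: t2g^6 e_g^0, orbital CFSE = -2.4Δo = -300 kJ/mol; plus 2 excess pairs × P = +542 kJ/mol; total 242 kJ/mol.
Thus E(LS) − E(HS) = 292 kJ/mol.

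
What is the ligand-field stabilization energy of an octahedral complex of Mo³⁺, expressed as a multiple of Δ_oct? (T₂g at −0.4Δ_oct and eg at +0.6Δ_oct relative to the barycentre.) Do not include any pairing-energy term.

Mo is in group 6, so Mo³⁺ is d³ (6 − 3 = 3).
For octahedral d³ the high- and low-spin configurations coincide.
Configuration: t₂g³ eg⁰.
CFSE = 3(-0.4Δ_oct) + 0(0.6Δ_oct) = -1.2Δ_oct + 0.0Δ_oct = -1.2Δ_oct.

-1.2 Δ_oct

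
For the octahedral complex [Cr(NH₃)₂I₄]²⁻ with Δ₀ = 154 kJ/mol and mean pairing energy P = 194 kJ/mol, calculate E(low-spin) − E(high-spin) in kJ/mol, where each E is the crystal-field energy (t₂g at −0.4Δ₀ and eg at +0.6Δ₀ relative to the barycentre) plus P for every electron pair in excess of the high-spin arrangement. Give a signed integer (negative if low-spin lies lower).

40

Ligand charges: 2×(+0) from NH₃ and 4×(-1) from I⁻ sum to -4; with overall charge -2, Cr is +2.
Cr²⁺: group 6, so d-count = 6 − 2 = 4.
In the high-spin limit (t₂g³ eg¹) the orbital term is -0.6Δ₀ = -92 kJ/mol, with no excess pairing.
For low-spin the configuration is t₂g⁴ eg⁰: orbital energy -1.6 × 154 = -246 kJ/mol, and 1 additional pair relative to high-spin adds 194 kJ/mol, giving -52 kJ/mol.
The difference is -52 − (-92) = 40 kJ/mol, so high-spin lies lower.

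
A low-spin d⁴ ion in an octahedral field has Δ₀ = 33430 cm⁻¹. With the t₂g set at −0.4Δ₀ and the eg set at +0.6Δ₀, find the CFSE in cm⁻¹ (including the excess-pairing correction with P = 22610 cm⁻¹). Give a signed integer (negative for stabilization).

-30878

Electron filling gives t₂g⁴ eg⁰.
The orbital stabilization is -1.6Δ₀ = -1.6 × 33430 = -53488 cm⁻¹.
Relative to high-spin t₂g³ eg¹ (0 paired), the low-spin configuration has 1 additional pair, contributing +1 × 22610 = +22610 cm⁻¹.
Net CFSE = -53488 + 22610 = -30878 cm⁻¹.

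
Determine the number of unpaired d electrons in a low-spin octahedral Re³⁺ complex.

2

Re sits in group 7; removing 3 electrons leaves Re³⁺ with 7 − 3 = 4 d electrons.
Configuration: t2g^4 e_g^0, giving 2 unpaired electrons.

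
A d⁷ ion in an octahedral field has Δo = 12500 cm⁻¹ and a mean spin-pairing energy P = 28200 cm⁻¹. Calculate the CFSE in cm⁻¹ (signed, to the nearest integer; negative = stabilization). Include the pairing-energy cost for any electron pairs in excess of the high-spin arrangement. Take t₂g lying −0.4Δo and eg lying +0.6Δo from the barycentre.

Since Δo = 12500 cm⁻¹ < P = 28200 cm⁻¹, the complex adopts the high-spin configuration.
That gives t₂g⁵ eg².
Orbital CFSE = -0.8Δo = -0.8 × 12500 = -10000 cm⁻¹.
High-spin has no excess pairs, so no pairing correction applies.

-10000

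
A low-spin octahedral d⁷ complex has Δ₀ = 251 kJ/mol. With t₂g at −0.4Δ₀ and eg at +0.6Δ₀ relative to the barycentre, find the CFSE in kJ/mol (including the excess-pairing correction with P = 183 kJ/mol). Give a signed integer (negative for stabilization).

-269

Electron filling gives t₂g⁶ eg¹.
CFSE(orbital) = 6×(-0.4Δ₀) + 1×(0.6Δ₀) = -1.8Δ₀; with Δ₀ = 251 kJ/mol that is -452 kJ/mol.
Pairing penalty: 3 pairs vs 2 in the high-spin reference → 1 extra × P = 183 kJ/mol.
Combining: -452 + 183 = -269 kJ/mol.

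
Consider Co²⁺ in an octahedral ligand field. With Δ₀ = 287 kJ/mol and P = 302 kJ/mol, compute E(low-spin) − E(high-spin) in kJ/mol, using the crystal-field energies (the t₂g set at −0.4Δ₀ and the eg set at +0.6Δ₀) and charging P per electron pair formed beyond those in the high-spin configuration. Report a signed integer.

Co sits in group 9; removing 2 electrons leaves Co²⁺ with 9 − 2 = 7 d electrons.
In the high-spin limit (t₂g⁵ eg²) the orbital term is -0.8Δ₀ = -230 kJ/mol, with no excess pairing.
Low-spin: t₂g⁶ eg¹, orbital CFSE = -1.8Δ₀ = -517 kJ/mol; plus 1 excess pair × P = +302 kJ/mol; total -215 kJ/mol.
E(LS) − E(HS) = -215 − (-230) = 15 kJ/mol.

15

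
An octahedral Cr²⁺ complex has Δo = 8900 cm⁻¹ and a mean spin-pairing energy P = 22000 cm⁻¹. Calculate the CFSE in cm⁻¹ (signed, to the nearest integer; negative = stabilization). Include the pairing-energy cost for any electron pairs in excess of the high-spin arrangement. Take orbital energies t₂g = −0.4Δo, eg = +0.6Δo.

Cr is in group 6, so Cr²⁺ is d⁴ (6 − 2 = 4).
With Δo < P the complex is high-spin.
Configuration: t₂g³ eg¹.
Orbital CFSE = -0.6Δo = -0.6 × 8900 = -5340 cm⁻¹.
High-spin has no excess pairs, so no pairing correction applies.

-5340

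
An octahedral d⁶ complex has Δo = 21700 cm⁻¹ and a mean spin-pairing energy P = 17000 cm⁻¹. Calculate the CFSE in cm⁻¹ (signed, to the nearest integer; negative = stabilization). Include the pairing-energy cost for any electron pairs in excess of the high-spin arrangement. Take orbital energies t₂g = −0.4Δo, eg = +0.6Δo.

With Δo > P the complex is low-spin.
That gives t₂g⁶ eg⁰.
Orbital CFSE = -2.4Δo = -2.4 × 21700 = -52080 cm⁻¹.
Excess pairs vs high-spin: 3 − 1 = 2; pairing cost = +34000 cm⁻¹.
Net CFSE = -52080 + 34000 = -18080 cm⁻¹.

-18080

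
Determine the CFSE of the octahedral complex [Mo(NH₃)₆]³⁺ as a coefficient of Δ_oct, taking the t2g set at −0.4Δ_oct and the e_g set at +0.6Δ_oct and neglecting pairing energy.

-1.2 Δ_oct

NH₃ is neutral, so the +3 overall charge sits on Mo: oxidation state +3.
Mo is in group 6, so Mo³⁺ is d³ (6 − 3 = 3).
Configuration: t2g^3 e_g^0.
CFSE = 3(-0.4Δ_oct) + 0(0.6Δ_oct) = -1.2Δ_oct + 0.0Δ_oct = -1.2Δ_oct.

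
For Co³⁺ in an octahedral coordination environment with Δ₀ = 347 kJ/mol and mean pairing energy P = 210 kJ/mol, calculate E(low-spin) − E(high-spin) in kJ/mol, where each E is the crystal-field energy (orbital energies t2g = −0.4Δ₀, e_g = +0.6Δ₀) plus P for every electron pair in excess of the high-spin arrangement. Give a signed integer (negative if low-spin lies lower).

-274

Group 9 minus oxidation state +3 gives a d⁶ configuration for Co³⁺.
High-spin d⁶ fills as t2g^4 e_g^2 with CFSE 4(−0.4) + 2(+0.6) = -0.4Δ₀ = -139 kJ/mol.
Low-spin: t2g^6 e_g^0, orbital CFSE = -2.4Δ₀ = -833 kJ/mol; plus 2 excess pairs × P = +420 kJ/mol; total -413 kJ/mol.
E(LS) − E(HS) = -413 − (-139) = -274 kJ/mol.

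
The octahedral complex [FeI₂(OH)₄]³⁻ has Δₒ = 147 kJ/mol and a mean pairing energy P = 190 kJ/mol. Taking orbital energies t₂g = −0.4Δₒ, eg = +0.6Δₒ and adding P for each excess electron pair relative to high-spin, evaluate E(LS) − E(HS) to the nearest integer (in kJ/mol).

Ligand charges: 2×(-1) from I⁻ and 4×(-1) from OH⁻ sum to -6; with overall charge -3, Fe is +3.
Fe³⁺: group 8, so d-count = 8 − 3 = 5.
High-spin d⁵ fills as t₂g³ eg² with CFSE 3(−0.4) + 2(+0.6) = 0.0Δₒ = 0 kJ/mol.
For low-spin the configuration is t₂g⁵ eg⁰: orbital energy -2.0 × 147 = -294 kJ/mol, and 2 additional pairs relative to high-spin add 380 kJ/mol, giving 86 kJ/mol.
The difference is 86 − (0) = 86 kJ/mol, so high-spin lies lower.

86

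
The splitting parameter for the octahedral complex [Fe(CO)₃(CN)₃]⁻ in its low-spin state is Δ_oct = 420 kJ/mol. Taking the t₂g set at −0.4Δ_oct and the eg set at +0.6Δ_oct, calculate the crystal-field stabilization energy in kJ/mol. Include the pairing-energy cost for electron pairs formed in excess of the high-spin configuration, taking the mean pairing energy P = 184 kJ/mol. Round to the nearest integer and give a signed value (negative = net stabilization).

Ligand charges: 3×(+0) from CO and 3×(-1) from CN⁻ sum to -3; with overall charge -1, Fe is +2.
Fe is in group 8, so Fe²⁺ is d⁶ (8 − 2 = 6).
The d⁶ electrons fill as t₂g⁶ eg⁰.
CFSE(orbital) = 6×(-0.4Δ_oct) + 0×(0.6Δ_oct) = -2.4Δ_oct; with Δ_oct = 420 kJ/mol that is -1008 kJ/mol.
Pairing penalty: 3 pairs vs 1 in the high-spin reference → 2 extra × P = 368 kJ/mol.
Overall CFSE = -1008 + 368 = -640 kJ/mol.

-640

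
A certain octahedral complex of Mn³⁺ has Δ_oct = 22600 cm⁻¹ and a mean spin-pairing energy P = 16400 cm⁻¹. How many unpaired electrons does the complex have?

Mn sits in group 7; removing 3 electrons leaves Mn³⁺ with 7 − 3 = 4 d electrons.
Δ_oct > P, so pairing is preferred: the ground state is low-spin.
Filling d⁴ accordingly: t₂g⁴ eg⁰.
Unpaired electrons: 2.

2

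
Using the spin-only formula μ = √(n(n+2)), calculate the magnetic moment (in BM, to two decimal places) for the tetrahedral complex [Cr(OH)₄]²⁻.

Each OH⁻ contributes -1; 4 × (-1) = -4. With overall charge -2, Cr is in the +2 oxidation state.
Cr is in group 6, so Cr²⁺ is d⁴ (6 − 2 = 4).
Tetrahedral fields are weak (Δₜ ≈ 4/9 Δₒ), so electrons fill high-spin.
Configuration: e^2 t2^2 → 4 unpaired electrons.
μ(spin-only) = √[4(4+2)] = √24 ≈ 4.90 BM.

4.90 BM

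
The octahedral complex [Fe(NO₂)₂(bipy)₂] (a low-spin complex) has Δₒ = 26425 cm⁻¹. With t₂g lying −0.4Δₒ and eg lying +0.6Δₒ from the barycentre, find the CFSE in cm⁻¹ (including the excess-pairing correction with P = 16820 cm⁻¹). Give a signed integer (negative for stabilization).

-29780

Ligand charges: 2×(-1) from NO₂⁻ and 2×(+0) from bipy sum to -2; with overall charge +0, Fe is +2.
Fe is in group 8, so Fe²⁺ is d⁶ (8 − 2 = 6).
Electron filling gives t₂g⁶ eg⁰.
Orbital CFSE = 6(-0.4) + 0(0.6) = -2.4Δₒ = -2.4 × 26425 = -63420 cm⁻¹.
Relative to high-spin t₂g⁴ eg² (1 paired), the low-spin configuration has 2 additional pairs, contributing +2 × 16820 = +33640 cm⁻¹.
Overall CFSE = -63420 + 33640 = -29780 cm⁻¹.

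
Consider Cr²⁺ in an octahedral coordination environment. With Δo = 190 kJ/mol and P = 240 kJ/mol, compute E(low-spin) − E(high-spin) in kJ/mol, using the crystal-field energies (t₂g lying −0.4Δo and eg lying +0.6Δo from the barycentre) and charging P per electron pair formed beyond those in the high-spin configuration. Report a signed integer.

Cr²⁺: group 6, so d-count = 6 − 2 = 4.
High-spin: t₂g³ eg¹, CFSE = -0.6Δo = -114 kJ/mol.
For low-spin the configuration is t₂g⁴ eg⁰: orbital energy -1.6 × 190 = -304 kJ/mol, and 1 additional pair relative to high-spin adds 240 kJ/mol, giving -64 kJ/mol.
E(LS) − E(HS) = -64 − (-114) = 50 kJ/mol.

50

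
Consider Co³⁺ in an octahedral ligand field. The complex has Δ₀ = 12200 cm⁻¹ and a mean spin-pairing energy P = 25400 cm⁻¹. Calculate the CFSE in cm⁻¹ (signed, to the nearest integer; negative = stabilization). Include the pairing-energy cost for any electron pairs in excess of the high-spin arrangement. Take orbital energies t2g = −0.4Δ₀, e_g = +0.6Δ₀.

Co³⁺: group 9, so d-count = 9 − 3 = 6.
Since Δ₀ = 12200 cm⁻¹ < P = 25400 cm⁻¹, the complex adopts the high-spin configuration.
Configuration: t2g^4 e_g^2.
Orbital CFSE = -0.4Δ₀ = -0.4 × 12200 = -4880 cm⁻¹.
High-spin has no excess pairs, so no pairing correction applies.

-4880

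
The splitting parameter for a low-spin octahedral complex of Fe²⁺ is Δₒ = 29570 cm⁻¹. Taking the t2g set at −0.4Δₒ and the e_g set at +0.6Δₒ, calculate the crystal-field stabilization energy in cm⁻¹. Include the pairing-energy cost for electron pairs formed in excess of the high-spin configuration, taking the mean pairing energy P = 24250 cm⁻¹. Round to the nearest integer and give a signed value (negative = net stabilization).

-22468

Fe²⁺: group 8, so d-count = 8 − 2 = 6.
Configuration: t2g^6 e_g^0.
The orbital stabilization is -2.4Δₒ = -2.4 × 29570 = -70968 cm⁻¹.
Pairing penalty: 3 pairs vs 1 in the high-spin reference → 2 extra × P = 48500 cm⁻¹.
Combining: -70968 + 48500 = -22468 cm⁻¹.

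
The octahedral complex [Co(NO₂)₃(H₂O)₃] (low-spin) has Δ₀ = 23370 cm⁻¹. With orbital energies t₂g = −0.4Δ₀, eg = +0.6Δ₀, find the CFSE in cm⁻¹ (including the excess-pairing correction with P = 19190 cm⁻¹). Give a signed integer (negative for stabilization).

-17708

Ligand charges: 3×(-1) from NO₂⁻ and 3×(+0) from H₂O sum to -3; with overall charge +0, Co is +3.
Co³⁺: group 9, so d-count = 9 − 3 = 6.
Electron filling gives t₂g⁶ eg⁰.
The orbital stabilization is -2.4Δ₀ = -2.4 × 23370 = -56088 cm⁻¹.
Relative to high-spin t₂g⁴ eg² (1 paired), the low-spin configuration has 2 additional pairs, contributing +2 × 19190 = +38380 cm⁻¹.
Combining: -56088 + 38380 = -17708 cm⁻¹.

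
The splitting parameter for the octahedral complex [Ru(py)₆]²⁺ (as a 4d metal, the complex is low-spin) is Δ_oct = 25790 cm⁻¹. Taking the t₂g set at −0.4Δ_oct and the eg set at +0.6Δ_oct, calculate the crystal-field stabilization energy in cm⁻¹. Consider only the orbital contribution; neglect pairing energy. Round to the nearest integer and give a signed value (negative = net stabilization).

-61896

py is neutral, so the +2 overall charge sits on Ru: oxidation state +2.
Group 8 minus oxidation state +2 gives a d⁶ configuration for Ru²⁺.
Electron filling gives t₂g⁶ eg⁰.
Orbital CFSE = 6(-0.4) + 0(0.6) = -2.4Δ_oct = -2.4 × 25790 = -61896 cm⁻¹.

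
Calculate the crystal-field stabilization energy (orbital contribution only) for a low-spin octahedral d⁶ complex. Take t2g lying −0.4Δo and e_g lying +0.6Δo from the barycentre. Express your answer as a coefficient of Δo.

Configuration: t2g^6 e_g^0.
CFSE = 6(-0.4Δo) + 0(0.6Δo) = -2.4Δo + 0.0Δo = -2.4Δo.

-2.4 Δo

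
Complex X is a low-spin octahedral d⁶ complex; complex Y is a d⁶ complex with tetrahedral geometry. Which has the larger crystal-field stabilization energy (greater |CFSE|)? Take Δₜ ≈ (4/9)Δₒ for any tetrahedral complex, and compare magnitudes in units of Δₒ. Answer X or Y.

X

X: t₂g⁶ eg⁰, CFSE = -2.4Δₒ.
Y: Tetrahedral splitting is small, so the complex is high-spin; e^3 t2^3, CFSE = -0.6Δₜ ≈ -0.27Δₒ.
So X has the larger |CFSE|.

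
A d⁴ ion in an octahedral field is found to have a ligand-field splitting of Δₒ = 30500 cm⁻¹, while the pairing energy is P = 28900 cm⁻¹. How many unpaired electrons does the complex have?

Δₒ > P, so pairing is preferred: the ground state is low-spin.
Configuration: t2g^4 e_g^0.
Unpaired electrons: 2.

2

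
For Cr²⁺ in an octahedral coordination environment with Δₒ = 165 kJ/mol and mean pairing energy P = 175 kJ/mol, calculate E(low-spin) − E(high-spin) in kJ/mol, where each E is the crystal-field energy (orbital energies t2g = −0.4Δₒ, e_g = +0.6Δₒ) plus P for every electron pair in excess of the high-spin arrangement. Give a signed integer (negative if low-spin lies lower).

Cr²⁺: group 6, so d-count = 6 − 2 = 4.
High-spin: t2g^3 e_g^1, CFSE = -0.6Δₒ = -99 kJ/mol.
Low-spin: t2g^4 e_g^0, orbital CFSE = -1.6Δₒ = -264 kJ/mol; plus 1 excess pair × P = +175 kJ/mol; total -89 kJ/mol.
The difference is -89 − (-99) = 10 kJ/mol, so high-spin lies lower.

10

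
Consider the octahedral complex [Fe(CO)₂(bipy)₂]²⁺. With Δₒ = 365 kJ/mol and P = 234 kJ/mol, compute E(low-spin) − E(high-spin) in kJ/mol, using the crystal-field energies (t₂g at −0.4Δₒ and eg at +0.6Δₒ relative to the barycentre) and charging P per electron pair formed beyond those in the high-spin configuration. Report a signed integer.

Ligand charges: 2×(+0) from CO and 2×(+0) from bipy sum to +0; with overall charge +2, Fe is +2.
Group 8 minus oxidation state +2 gives a d⁶ configuration for Fe²⁺.
High-spin d⁶ fills as t₂g⁴ eg² with CFSE 4(−0.4) + 2(+0.6) = -0.4Δₒ = -146 kJ/mol.
Low-spin: t₂g⁶ eg⁰, orbital CFSE = -2.4Δₒ = -876 kJ/mol; plus 2 excess pairs × P = +468 kJ/mol; total -408 kJ/mol.
Thus E(LS) − E(HS) = -262 kJ/mol.

-262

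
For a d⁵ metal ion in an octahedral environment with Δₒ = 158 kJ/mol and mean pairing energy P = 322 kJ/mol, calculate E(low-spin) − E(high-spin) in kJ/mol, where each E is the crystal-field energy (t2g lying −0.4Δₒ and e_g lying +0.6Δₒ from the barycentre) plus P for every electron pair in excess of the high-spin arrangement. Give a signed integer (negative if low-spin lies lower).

In the high-spin limit (t2g^3 e_g^2) the orbital term is 0.0Δₒ = 0 kJ/mol, with no excess pairing.
Low-spin: t2g^5 e_g^0, orbital CFSE = -2.0Δₒ = -316 kJ/mol; plus 2 excess pairs × P = +644 kJ/mol; total 328 kJ/mol.
E(LS) − E(HS) = 328 − (0) = 328 kJ/mol.

328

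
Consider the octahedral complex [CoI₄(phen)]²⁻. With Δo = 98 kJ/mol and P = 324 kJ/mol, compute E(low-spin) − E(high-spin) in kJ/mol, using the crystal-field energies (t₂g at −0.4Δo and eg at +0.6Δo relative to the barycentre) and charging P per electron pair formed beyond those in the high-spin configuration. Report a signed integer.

226

Ligand charges: 4×(-1) from I⁻ and 1×(+0) from phen sum to -4; with overall charge -2, Co is +2.
Co is in group 9, so Co²⁺ is d⁷ (9 − 2 = 7).
In the high-spin limit (t₂g⁵ eg²) the orbital term is -0.8Δo = -78 kJ/mol, with no excess pairing.
Low-spin t₂g⁶ eg¹ gives -1.8Δo = -176 kJ/mol, but forming 1 extra pair costs 1P = 324 kJ/mol, so E(LS) = -176 + 324 = 148 kJ/mol.
Thus E(LS) − E(HS) = 226 kJ/mol.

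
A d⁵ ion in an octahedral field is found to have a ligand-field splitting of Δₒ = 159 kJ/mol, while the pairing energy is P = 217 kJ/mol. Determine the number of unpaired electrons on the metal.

Since Δₒ = 159 kJ/mol < P = 217 kJ/mol, the complex adopts the high-spin configuration.
Filling d⁵ accordingly: t₂g³ eg².
Unpaired electrons: 5.

5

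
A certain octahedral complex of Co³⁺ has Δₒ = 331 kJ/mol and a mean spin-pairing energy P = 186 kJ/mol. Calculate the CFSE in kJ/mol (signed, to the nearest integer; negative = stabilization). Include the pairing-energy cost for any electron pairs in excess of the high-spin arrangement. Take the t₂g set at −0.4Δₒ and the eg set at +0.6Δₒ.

Co is in group 9, so Co³⁺ is d⁶ (9 − 3 = 6).
With Δₒ > P the complex is low-spin.
That gives t₂g⁶ eg⁰.
Orbital CFSE = -2.4Δₒ = -2.4 × 331 = -794 kJ/mol.
Excess pairs vs high-spin: 3 − 1 = 2; pairing cost = +372 kJ/mol.
Net CFSE = -794 + 372 = -422 kJ/mol.

-422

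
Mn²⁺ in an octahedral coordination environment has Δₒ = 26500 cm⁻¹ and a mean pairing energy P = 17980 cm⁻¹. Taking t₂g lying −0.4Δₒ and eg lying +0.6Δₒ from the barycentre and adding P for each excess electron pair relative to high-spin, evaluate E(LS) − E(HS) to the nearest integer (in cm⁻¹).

-17040

Mn is in group 7, so Mn²⁺ is d⁵ (7 − 2 = 5).
In the high-spin limit (t₂g³ eg²) the orbital term is 0.0Δₒ = 0 cm⁻¹, with no excess pairing.
Low-spin: t₂g⁵ eg⁰, orbital CFSE = -2.0Δₒ = -53000 cm⁻¹; plus 2 excess pairs × P = +35960 cm⁻¹; total -17040 cm⁻¹.
E(LS) − E(HS) = -17040 − (0) = -17040 cm⁻¹.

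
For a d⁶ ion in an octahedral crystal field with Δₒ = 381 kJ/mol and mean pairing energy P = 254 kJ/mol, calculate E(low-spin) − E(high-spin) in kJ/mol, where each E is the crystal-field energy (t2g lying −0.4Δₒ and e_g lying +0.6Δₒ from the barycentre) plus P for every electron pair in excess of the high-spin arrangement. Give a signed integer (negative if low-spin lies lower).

-254

In the high-spin limit (t2g^4 e_g^2) the orbital term is -0.4Δₒ = -152 kJ/mol, with no excess pairing.
For low-spin the configuration is t2g^6 e_g^0: orbital energy -2.4 × 381 = -914 kJ/mol, and 2 additional pairs relative to high-spin add 508 kJ/mol, giving -406 kJ/mol.
E(LS) − E(HS) = -406 − (-152) = -254 kJ/mol.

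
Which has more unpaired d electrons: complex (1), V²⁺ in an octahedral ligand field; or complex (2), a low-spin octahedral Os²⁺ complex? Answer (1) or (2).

(1)

(1): V is in group 5, so V²⁺ is d³ (5 − 2 = 3); For octahedral d³ the high- and low-spin configurations coincide; t₂g³ eg⁰ → 3 unpaired.
(2): Group 8 minus oxidation state +2 gives a d⁶ configuration for Os²⁺; t₂g⁶ eg⁰ → 0 unpaired.
So (1) has more unpaired electrons.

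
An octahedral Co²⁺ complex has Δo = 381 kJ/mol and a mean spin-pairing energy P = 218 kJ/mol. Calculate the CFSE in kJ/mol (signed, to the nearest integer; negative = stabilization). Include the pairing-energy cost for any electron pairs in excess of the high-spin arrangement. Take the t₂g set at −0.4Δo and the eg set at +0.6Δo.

-468

Co sits in group 9; removing 2 electrons leaves Co²⁺ with 9 − 2 = 7 d electrons.
With Δo > P the complex is low-spin.
Filling d⁷ accordingly: t₂g⁶ eg¹.
Orbital CFSE = -1.8Δo = -1.8 × 381 = -686 kJ/mol.
Excess pairs vs high-spin: 3 − 2 = 1; pairing cost = +218 kJ/mol.
Net CFSE = -686 + 218 = -468 kJ/mol.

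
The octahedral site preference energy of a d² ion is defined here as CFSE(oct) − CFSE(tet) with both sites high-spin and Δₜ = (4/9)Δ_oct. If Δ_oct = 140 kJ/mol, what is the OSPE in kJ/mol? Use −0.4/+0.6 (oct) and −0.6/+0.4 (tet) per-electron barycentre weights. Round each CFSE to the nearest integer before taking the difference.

-37

Octahedral (high-spin): t2g^2 e_g^0, CFSE = 2(−0.4) + 0(+0.6) = -0.8Δ_oct = -0.8 × 140 = -112 kJ/mol.
In a tetrahedral site the filling is e^2 t2^0: CFSE(tet) = -1.2Δₜ = -1.2 × (4/9)(140) = -75 kJ/mol.
Subtracting, OSPE = -112 − (-75) = -37 kJ/mol.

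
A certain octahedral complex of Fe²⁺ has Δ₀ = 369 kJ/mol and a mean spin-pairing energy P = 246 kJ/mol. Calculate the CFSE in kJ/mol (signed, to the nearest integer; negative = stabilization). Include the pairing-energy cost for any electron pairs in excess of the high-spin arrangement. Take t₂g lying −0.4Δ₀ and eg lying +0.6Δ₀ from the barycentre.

Fe sits in group 8; removing 2 electrons leaves Fe²⁺ with 8 − 2 = 6 d electrons.
Here Δ₀ > P (369 > 246), so the low-spin state is favoured.
Filling d⁶ accordingly: t₂g⁶ eg⁰.
Orbital CFSE = -2.4Δ₀ = -2.4 × 369 = -886 kJ/mol.
Excess pairs vs high-spin: 3 − 1 = 2; pairing cost = +492 kJ/mol.
Net CFSE = -886 + 492 = -394 kJ/mol.

-394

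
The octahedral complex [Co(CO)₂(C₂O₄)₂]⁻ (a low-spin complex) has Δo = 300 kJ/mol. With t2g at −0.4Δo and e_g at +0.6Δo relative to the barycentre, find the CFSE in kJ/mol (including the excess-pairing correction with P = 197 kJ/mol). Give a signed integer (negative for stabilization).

-326

Ligand charges: 2×(+0) from CO and 2×(-2) from C₂O₄²⁻ sum to -4; with overall charge -1, Co is +3.
Co is in group 9, so Co³⁺ is d⁶ (9 − 3 = 6).
The d⁶ electrons fill as t2g^6 e_g^0.
CFSE(orbital) = 6×(-0.4Δo) + 0×(0.6Δo) = -2.4Δo; with Δo = 300 kJ/mol that is -720 kJ/mol.
Relative to high-spin t2g^4 e_g^2 (1 paired), the low-spin configuration has 2 additional pairs, contributing +2 × 197 = +394 kJ/mol.
Combining: -720 + 394 = -326 kJ/mol.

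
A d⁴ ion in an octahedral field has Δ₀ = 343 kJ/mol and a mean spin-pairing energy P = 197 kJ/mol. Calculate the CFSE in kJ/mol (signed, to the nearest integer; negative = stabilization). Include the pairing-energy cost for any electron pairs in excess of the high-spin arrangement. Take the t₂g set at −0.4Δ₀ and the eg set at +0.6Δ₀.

-352

With Δ₀ > P the complex is low-spin.
That gives t₂g⁴ eg⁰.
Orbital CFSE = -1.6Δ₀ = -1.6 × 343 = -549 kJ/mol.
Excess pairs vs high-spin: 1 − 0 = 1; pairing cost = +197 kJ/mol.
Net CFSE = -549 + 197 = -352 kJ/mol.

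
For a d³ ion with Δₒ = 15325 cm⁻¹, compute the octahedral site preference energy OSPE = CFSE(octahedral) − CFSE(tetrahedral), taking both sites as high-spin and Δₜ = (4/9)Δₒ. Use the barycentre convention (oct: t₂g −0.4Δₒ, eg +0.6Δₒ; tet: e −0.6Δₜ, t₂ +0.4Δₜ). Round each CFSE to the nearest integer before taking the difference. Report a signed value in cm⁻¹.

Octahedral (high-spin): t₂g³ eg⁰, CFSE = 3(−0.4) + 0(+0.6) = -1.2Δₒ = -1.2 × 15325 = -18390 cm⁻¹.
In a tetrahedral site the filling is e² t₂¹: CFSE(tet) = -0.8Δₜ = -0.8 × (4/9)(15325) = -5449 cm⁻¹.
Subtracting, OSPE = -18390 − (-5449) = -12941 cm⁻¹.

-12941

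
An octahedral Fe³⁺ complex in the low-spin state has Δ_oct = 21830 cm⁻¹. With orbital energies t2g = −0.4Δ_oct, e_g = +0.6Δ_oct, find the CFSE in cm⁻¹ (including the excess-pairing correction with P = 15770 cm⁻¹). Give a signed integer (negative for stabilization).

Fe is in group 8, so Fe³⁺ is d⁵ (8 − 3 = 5).
Configuration: t2g^5 e_g^0.
The orbital stabilization is -2.0Δ_oct = -2.0 × 21830 = -43660 cm⁻¹.
High-spin d⁵ would be t2g^3 e_g^2 with 0 pairs; low-spin has 2, so 2 excess pairs cost +2P = +31540 cm⁻¹.
Overall CFSE = -43660 + 31540 = -12120 cm⁻¹.

-12120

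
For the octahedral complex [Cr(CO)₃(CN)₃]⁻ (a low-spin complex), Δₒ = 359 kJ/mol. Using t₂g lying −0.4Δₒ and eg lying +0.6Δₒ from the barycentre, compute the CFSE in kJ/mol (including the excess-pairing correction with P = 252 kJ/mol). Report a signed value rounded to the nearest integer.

Ligand charges: 3×(+0) from CO and 3×(-1) from CN⁻ sum to -3; with overall charge -1, Cr is +2.
Cr is in group 6, so Cr²⁺ is d⁴ (6 − 2 = 4).
Electron filling gives t₂g⁴ eg⁰.
The orbital stabilization is -1.6Δₒ = -1.6 × 359 = -574 kJ/mol.
High-spin d⁴ would be t₂g³ eg¹ with 0 pairs; low-spin has 1, so 1 excess pair costs +1P = +252 kJ/mol.
Combining: -574 + 252 = -322 kJ/mol.

-322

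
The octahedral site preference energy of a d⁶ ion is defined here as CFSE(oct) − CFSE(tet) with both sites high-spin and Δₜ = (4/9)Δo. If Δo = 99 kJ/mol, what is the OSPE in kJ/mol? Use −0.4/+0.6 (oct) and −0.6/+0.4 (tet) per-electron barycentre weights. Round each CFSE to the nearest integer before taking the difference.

Octahedral (high-spin): t₂g⁴ eg², CFSE = 4(−0.4) + 2(+0.6) = -0.4Δo = -0.4 × 99 = -40 kJ/mol.
Tetrahedral: e³ t₂³, CFSE = 3(−0.6) + 3(+0.4) = -0.6Δₜ = -0.6 × (4/9) × 99 = -26 kJ/mol.
OSPE = -40 − (-26) = -14 kJ/mol.

-14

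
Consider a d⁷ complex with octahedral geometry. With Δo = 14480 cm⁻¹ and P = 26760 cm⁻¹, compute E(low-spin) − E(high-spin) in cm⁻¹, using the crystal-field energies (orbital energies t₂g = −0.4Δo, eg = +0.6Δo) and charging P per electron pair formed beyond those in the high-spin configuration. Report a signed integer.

12280

High-spin: t₂g⁵ eg², CFSE = -0.8Δo = -11584 cm⁻¹.
For low-spin the configuration is t₂g⁶ eg¹: orbital energy -1.8 × 14480 = -26064 cm⁻¹, and 1 additional pair relative to high-spin adds 26760 cm⁻¹, giving 696 cm⁻¹.
Thus E(LS) − E(HS) = 12280 cm⁻¹.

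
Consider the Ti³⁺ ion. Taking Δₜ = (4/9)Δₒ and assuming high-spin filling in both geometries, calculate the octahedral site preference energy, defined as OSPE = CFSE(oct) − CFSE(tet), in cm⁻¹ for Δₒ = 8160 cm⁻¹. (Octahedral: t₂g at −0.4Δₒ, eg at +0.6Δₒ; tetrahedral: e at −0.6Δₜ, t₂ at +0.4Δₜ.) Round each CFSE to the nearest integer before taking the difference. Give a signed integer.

-1088

Ti sits in group 4; removing 3 electrons leaves Ti³⁺ with 4 − 3 = 1 d electrons.
Octahedral high-spin t₂g¹ eg⁰: CFSE = -0.4 × 8160 = -3264 cm⁻¹.
In a tetrahedral site the filling is e¹ t₂⁰: CFSE(tet) = -0.6Δₜ = -0.6 × (4/9)(8160) = -2176 cm⁻¹.
Subtracting, OSPE = -3264 − (-2176) = -1088 cm⁻¹.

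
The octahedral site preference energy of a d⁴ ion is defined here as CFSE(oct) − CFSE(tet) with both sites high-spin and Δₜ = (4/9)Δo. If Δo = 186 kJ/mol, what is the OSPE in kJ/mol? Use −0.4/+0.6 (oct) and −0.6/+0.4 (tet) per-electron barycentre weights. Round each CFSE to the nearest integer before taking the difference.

Octahedral (high-spin): t2g^3 e_g^1, CFSE = 3(−0.4) + 1(+0.6) = -0.6Δo = -0.6 × 186 = -112 kJ/mol.
Tetrahedral e^2 t2^2 gives -0.4Δₜ = -0.4 × (4/9) × 186 = -33 kJ/mol.
OSPE = -112 − (-33) = -79 kJ/mol.

-79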